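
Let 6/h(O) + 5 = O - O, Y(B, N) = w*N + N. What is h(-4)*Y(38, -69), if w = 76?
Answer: 31878/5 ≈ 6375.6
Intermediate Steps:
Y(B, N) = 77*N (Y(B, N) = 76*N + N = 77*N)
h(O) = -6/5 (h(O) = 6/(-5 + (O - O)) = 6/(-5 + 0) = 6/(-5) = 6*(-1/5) = -6/5)
h(-4)*Y(38, -69) = -462*(-69)/5 = -6/5*(-5313) = 31878/5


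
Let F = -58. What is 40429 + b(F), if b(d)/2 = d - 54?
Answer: 40205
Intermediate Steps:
b(d) = -108 + 2*d (b(d) = 2*(d - 54) = 2*(-54 + d) = -108 + 2*d)
40429 + b(F) = 40429 + (-108 + 2*(-58)) = 40429 + (-108 - 116) = 40429 - 224 = 40205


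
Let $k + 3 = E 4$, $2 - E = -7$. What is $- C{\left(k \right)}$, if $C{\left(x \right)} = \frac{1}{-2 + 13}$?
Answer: $- \frac{1}{11} \approx -0.090909$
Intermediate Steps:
$E = 9$ ($E = 2 - -7 = 2 + 7 = 9$)
$k = 33$ ($k = -3 + 9 \cdot 4 = -3 + 36 = 33$)
$C{\left(x \right)} = \frac{1}{11}$
$- C{\left(k \right)} = \left(-1\right) \frac{1}{11} = - \frac{1}{11}$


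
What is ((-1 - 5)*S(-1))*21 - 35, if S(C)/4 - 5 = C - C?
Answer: -2555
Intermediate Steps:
S(C) = 20 (S(C) = 20 + 4*(C - C) = 20 + 4*0 = 20 + 0 = 20)
((-1 - 5)*S(-1))*21 - 35 = ((-1 - 5)*20)*21 - 35 = -6*20*21 - 35 = -120*21 - 35 = -2520 - 35 = -2555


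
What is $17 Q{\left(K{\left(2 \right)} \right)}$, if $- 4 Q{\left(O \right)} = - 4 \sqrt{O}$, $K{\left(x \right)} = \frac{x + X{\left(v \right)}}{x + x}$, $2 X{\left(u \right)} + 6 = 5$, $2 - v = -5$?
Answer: $\frac{17 \sqrt{6}}{4} \approx 10.41$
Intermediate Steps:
$v = 7$ ($v = 2 - -5 = 2 + 5 = 7$)
$X{\left(u \right)} = - \frac{1}{2}$ ($X{\left(u \right)} = -3 + \frac{1}{2} \cdot 5 = -3 + \frac{5}{2} = - \frac{1}{2}$)
$K{\left(x \right)} = \frac{- \frac{1}{2} + x}{2 x}$ ($K{\left(x \right)} = \frac{x - \frac{1}{2}}{x + x} = \frac{- \frac{1}{2} + x}{2 x}$)
$Q{\left(O \right)} = \sqrt{O}$ ($Q{\left(O \right)} = - \frac{\left(-4\right) \sqrt{O}}{4} = \sqrt{O}$)
$17 Q{\left(K{\left(2 \right)} \right)} = 17 \sqrt{\frac{-1 + 2 \cdot 2}{4 \cdot 2}} = 17 \sqrt{\frac{1}{4} \cdot \frac{1}{2} \left(-1 + 4\right)} = 17 \sqrt{\frac{1}{4} \cdot \frac{1}{2} \cdot 3} = 17 \sqrt{\frac{3}{8}} = 17 \frac{\sqrt{6}}{4} = \frac{17 \sqrt{6}}{4}$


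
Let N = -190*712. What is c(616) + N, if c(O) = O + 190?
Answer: -134474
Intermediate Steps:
c(O) = 190 + O
N = -135280
c(616) + N = (190 + 616) - 135280 = 806 - 135280 = -134474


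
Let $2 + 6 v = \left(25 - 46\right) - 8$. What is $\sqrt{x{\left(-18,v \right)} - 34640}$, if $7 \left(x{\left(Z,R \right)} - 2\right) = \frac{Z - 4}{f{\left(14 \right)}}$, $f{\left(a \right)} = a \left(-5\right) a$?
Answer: $\frac{i \sqrt{8316583030}}{490} \approx 186.11 i$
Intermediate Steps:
$v = - \frac{31}{6}$ ($v = - \frac{1}{3} + \frac{\left(25 - 46\right) - 8}{6} = - \frac{1}{3} + \frac{-21 - 8}{6} = - \frac{1}{3} + \frac{1}{6} \left(-29\right) = - \frac{1}{3} - \frac{29}{6} = - \frac{31}{6} \approx -5.1667$)
$f{\left(a \right)} = - 5 a^{2}$ ($f{\left(a \right)} = - 5 a a = - 5 a^{2}$)
$x{\left(Z,R \right)} = \frac{3431}{1715} - \frac{Z}{6860}$ ($x{\left(Z,R \right)} = 2 + \frac{\left(Z - 4\right) \frac{1}{\left(-5\right) 14^{2}}}{7} = 2 + \frac{\left(Z - 4\right) \frac{1}{\left(-5\right) 196}}{7} = 2 + \frac{\left(-4 + Z\right) \frac{1}{-980}}{7} = 2 + \frac{\left(-4 + Z\right) \left(- \frac{1}{980}\right)}{7} = 2 + \frac{\frac{1}{245} - \frac{Z}{980}}{7} = 2 - \left(- \frac{1}{1715} + \frac{Z}{6860}\right) = \frac{3431}{1715} - \frac{Z}{6860}$)
$\sqrt{x{\left(-18,v \right)} - 34640} = \sqrt{\left(\frac{3431}{1715} - - \frac{9}{3430}\right) - 34640} = \sqrt{\left(\frac{3431}{1715} + \frac{9}{3430}\right) - 34640} = \sqrt{\frac{6871}{3430} - 34640} = \sqrt{- \frac{118808329}{3430}} = \frac{i \sqrt{8316583030}}{490}$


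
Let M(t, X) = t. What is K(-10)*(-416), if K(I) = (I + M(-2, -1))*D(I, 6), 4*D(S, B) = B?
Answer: 7488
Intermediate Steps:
D(S, B) = B/4
K(I) = -3 + 3*I/2 (K(I) = (I - 2)*((¼)*6) = (-2 + I)*(3/2) = -3 + 3*I/2)
K(-10)*(-416) = (-3 + (3/2)*(-10))*(-416) = (-3 - 15)*(-416) = -18*(-416) = 7488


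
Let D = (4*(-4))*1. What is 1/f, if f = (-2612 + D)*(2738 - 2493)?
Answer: -1/643860 ≈ -1.5531e-6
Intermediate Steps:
D = -16 (D = -16*1 = -16)
f = -643860 (f = (-2612 - 16)*(2738 - 2493) = -2628*245 = -643860)
1/f = 1/(-643860) = -1/643860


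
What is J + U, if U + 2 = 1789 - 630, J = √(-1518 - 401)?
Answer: 1157 + I*√1919 ≈ 1157.0 + 43.806*I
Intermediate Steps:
J = I*√1919 (J = √(-1919) = I*√1919 ≈ 43.806*I)
U = 1157 (U = -2 + (1789 - 630) = -2 + 1159 = 1157)
J + U = I*√1919 + 1157 = 1157 + I*√1919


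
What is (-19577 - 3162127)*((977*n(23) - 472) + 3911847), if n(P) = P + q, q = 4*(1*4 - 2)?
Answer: -12541201752048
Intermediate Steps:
q = 8 (q = 4*(4 - 2) = 4*2 = 8)
n(P) = 8 + P (n(P) = P + 8 = 8 + P)
(-19577 - 3162127)*((977*n(23) - 472) + 3911847) = (-19577 - 3162127)*((977*(8 + 23) - 472) + 3911847) = -3181704*((977*31 - 472) + 3911847) = -3181704*((30287 - 472) + 3911847) = -3181704*(29815 + 3911847) = -3181704*3941662 = -12541201752048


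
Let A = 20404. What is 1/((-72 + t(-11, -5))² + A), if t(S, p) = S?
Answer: 1/27293 ≈ 3.6639e-5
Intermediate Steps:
1/((-72 + t(-11, -5))² + A) = 1/((-72 - 11)² + 20404) = 1/((-83)² + 20404) = 1/(6889 + 20404) = 1/27293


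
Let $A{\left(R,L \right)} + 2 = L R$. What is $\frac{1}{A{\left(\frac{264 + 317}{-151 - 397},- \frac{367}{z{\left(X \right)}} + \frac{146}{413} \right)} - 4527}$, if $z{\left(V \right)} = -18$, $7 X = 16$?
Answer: $- \frac{581976}{2648567821} \approx -0.00021973$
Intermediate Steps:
$X = \frac{16}{7}$ ($X = \frac{1}{7} \cdot 16 = \frac{16}{7} \approx 2.2857$)
$A{\left(R,L \right)} = -2 + L R$
$\frac{1}{A{\left(\frac{264 + 317}{-151 - 397},- \frac{367}{z{\left(X \right)}} + \frac{146}{413} \right)} - 4527} = \frac{1}{\left(-2 + \left(- \frac{367}{-18} + \frac{146}{413}\right) \frac{264 + 317}{-151 - 397}\right) - 4527} = \frac{1}{\left(-2 + \left(\left(-367\right) \left(- \frac{1}{18}\right) + 146 \cdot \frac{1}{413}\right) \frac{581}{-548}\right) - 4527} = \frac{1}{\left(-2 + \left(\frac{367}{18} + \frac{146}{413}\right) 581 \left(- \frac{1}{548}\right)\right) - 4527} = \frac{1}{\left(-2 + \frac{154199}{7434} \left(- \frac{581}{548}\right)\right) - 4527} = \frac{1}{\left(-2 - \frac{12798517}{581976}\right) - 4527} = \frac{1}{- \frac{13962469}{581976} - 4527} = \frac{1}{- \frac{2648567821}{581976}} = - \frac{581976}{2648567821}$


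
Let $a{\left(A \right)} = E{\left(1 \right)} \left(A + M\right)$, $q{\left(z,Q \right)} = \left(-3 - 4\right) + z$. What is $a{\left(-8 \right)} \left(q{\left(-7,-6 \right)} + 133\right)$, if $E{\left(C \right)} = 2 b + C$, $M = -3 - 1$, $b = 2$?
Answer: $-7140$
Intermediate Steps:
$q{\left(z,Q \right)} = -7 + z$
$M = -4$ ($M = -3 - 1 = -4$)
$E{\left(C \right)} = 4 + C$ ($E{\left(C \right)} = 2 \cdot 2 + C = 4 + C$)
$a{\left(A \right)} = -20 + 5 A$ ($a{\left(A \right)} = \left(4 + 1\right) \left(A - 4\right) = 5 \left(-4 + A\right) = -20 + 5 A$)
$a{\left(-8 \right)} \left(q{\left(-7,-6 \right)} + 133\right) = \left(-20 + 5 \left(-8\right)\right) \left(\left(-7 - 7\right) + 133\right) = \left(-20 - 40\right) \left(-14 + 133\right) = \left(-60\right) 119 = -7140$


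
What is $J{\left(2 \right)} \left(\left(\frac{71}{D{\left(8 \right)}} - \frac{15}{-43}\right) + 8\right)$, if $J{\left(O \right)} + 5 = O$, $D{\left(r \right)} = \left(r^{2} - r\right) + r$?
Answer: $- \frac{78087}{2752} \approx -28.375$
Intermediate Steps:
$D{\left(r \right)} = r^{2}$
$J{\left(O \right)} = -5 + O$
$J{\left(2 \right)} \left(\left(\frac{71}{D{\left(8 \right)}} - \frac{15}{-43}\right) + 8\right) = \left(-5 + 2\right) \left(\left(\frac{71}{8^{2}} - \frac{15}{-43}\right) + 8\right) = - 3 \left(\left(\frac{71}{64} - - \frac{15}{43}\right) + 8\right) = - 3 \left(\left(71 \cdot \frac{1}{64} + \frac{15}{43}\right) + 8\right) = - 3 \left(\left(\frac{71}{64} + \frac{15}{43}\right) + 8\right) = - 3 \left(\frac{4013}{2752} + 8\right) = \left(-3\right) \frac{26029}{2752} = - \frac{78087}{2752}$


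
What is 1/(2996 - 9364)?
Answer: -1/6368 ≈ -0.00015704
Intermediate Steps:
1/(2996 - 9364) = 1/(-6368) = -1/6368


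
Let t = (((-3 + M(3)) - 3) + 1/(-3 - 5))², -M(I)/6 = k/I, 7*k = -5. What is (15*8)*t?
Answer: 1037535/392 ≈ 2646.8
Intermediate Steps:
k = -5/7 (k = (⅐)*(-5) = -5/7 ≈ -0.71429)
M(I) = 30/(7*I) (M(I) = -(-30)/(7*I) = 30/(7*I))
t = 69169/3136 (t = (((-3 + (30/7)/3) - 3) + 1/(-3 - 5))² = (((-3 + (30/7)*(⅓)) - 3) + 1/(-8))² = (((-3 + 10/7) - 3) - ⅛)² = ((-11/7 - 3) - ⅛)² = (-32/7 - ⅛)² = (-263/56)² = 69169/3136 ≈ 22.056)
(15*8)*t = (15*8)*(69169/3136) = 120*(69169/3136) = 1037535/392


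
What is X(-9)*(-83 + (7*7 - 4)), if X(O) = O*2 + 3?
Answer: 570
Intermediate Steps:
X(O) = 3 + 2*O (X(O) = 2*O + 3 = 3 + 2*O)
X(-9)*(-83 + (7*7 - 4)) = (3 + 2*(-9))*(-83 + (7*7 - 4)) = (3 - 18)*(-83 + (49 - 4)) = -15*(-83 + 45) = -15*(-38) = 570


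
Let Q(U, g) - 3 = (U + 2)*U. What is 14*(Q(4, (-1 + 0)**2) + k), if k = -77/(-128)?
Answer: 24731/64 ≈ 386.42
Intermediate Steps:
Q(U, g) = 3 + U*(2 + U) (Q(U, g) = 3 + (U + 2)*U = 3 + (2 + U)*U = 3 + U*(2 + U))
k = 77/128 (k = -77*(-1/128) = 77/128 ≈ 0.60156)
14*(Q(4, (-1 + 0)**2) + k) = 14*((3 + 4**2 + 2*4) + 77/128) = 14*((3 + 16 + 8) + 77/128) = 14*(27 + 77/128) = 14*(3533/128) = 24731/64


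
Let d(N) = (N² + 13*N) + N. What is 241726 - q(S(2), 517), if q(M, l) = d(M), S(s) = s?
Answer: 241694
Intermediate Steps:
d(N) = N² + 14*N
q(M, l) = M*(14 + M)
241726 - q(S(2), 517) = 241726 - 2*(14 + 2) = 241726 - 2*16 = 241726 - 1*32 = 241726 - 32 = 241694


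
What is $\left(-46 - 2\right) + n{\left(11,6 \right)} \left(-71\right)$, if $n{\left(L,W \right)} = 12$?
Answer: $-900$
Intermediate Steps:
$\left(-46 - 2\right) + n{\left(11,6 \right)} \left(-71\right) = \left(-46 - 2\right) + 12 \left(-71\right) = \left(-46 - 2\right) - 852 = -48 - 852 = -900$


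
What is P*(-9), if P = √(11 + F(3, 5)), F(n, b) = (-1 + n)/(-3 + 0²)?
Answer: -3*√93 ≈ -28.931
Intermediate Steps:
F(n, b) = ⅓ - n/3 (F(n, b) = (-1 + n)/(-3 + 0) = (-1 + n)/(-3) = (-1 + n)*(-⅓) = ⅓ - n/3)
P = √93/3 (P = √(11 + (⅓ - ⅓*3)) = √(11 + (⅓ - 1)) = √(11 - ⅔) = √(31/3) = √93/3 ≈ 3.2146)
P*(-9) = (√93/3)*(-9) = -3*√93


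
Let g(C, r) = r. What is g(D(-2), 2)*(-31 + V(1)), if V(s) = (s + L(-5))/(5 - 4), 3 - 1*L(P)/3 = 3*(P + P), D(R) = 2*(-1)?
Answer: 138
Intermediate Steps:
D(R) = -2
L(P) = 9 - 18*P (L(P) = 9 - 9*(P + P) = 9 - 9*2*P = 9 - 18*P)
V(s) = 99 + s (V(s) = (s + (9 - 18*(-5)))/(5 - 4) = (s + (9 + 90))/1 = (s + 99)*1 = (99 + s)*1 = 99 + s)
g(D(-2), 2)*(-31 + V(1)) = 2*(-31 + (99 + 1)) = 2*(-31 + 100) = 2*69 = 138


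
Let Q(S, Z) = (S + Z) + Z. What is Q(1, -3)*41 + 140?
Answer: -65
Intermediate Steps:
Q(S, Z) = S + 2*Z
Q(1, -3)*41 + 140 = (1 + 2*(-3))*41 + 140 = (1 - 6)*41 + 140 = -5*41 + 140 = -205 + 140 = -65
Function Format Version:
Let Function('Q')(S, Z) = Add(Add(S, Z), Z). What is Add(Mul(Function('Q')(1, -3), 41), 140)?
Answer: -65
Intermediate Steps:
Function('Q')(S, Z) = Add(S, Mul(2, Z))
Add(Mul(Function('Q')(1, -3), 41), 140) = Add(Mul(Add(1, Mul(2, -3)), 41), 140) = Add(Mul(Add(1, -6), 41), 140) = Add(Mul(-5, 41), 140) = Add(-205, 140) = -65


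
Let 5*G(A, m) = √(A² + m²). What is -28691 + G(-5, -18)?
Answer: -28691 + √349/5 ≈ -28687.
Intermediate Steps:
G(A, m) = √(A² + m²)/5
-28691 + G(-5, -18) = -28691 + √((-5)² + (-18)²)/5 = -28691 + √(25 + 324)/5 = -28691 + √349/5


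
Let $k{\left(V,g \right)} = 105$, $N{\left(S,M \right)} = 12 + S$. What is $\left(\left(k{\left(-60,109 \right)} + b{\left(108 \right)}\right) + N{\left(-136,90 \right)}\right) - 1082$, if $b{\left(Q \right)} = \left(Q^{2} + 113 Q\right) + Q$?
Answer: $22875$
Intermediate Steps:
$b{\left(Q \right)} = Q^{2} + 114 Q$
$\left(\left(k{\left(-60,109 \right)} + b{\left(108 \right)}\right) + N{\left(-136,90 \right)}\right) - 1082 = \left(\left(105 + 108 \left(114 + 108\right)\right) + \left(12 - 136\right)\right) - 1082 = \left(\left(105 + 108 \cdot 222\right) - 124\right) - 1082 = \left(\left(105 + 23976\right) - 124\right) - 1082 = \left(24081 - 124\right) - 1082 = 23957 - 1082 = 22875$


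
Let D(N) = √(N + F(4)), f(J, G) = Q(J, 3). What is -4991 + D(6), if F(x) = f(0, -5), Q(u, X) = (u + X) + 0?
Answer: -4988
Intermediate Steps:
Q(u, X) = X + u (Q(u, X) = (X + u) + 0 = X + u)
f(J, G) = 3 + J
F(x) = 3 (F(x) = 3 + 0 = 3)
D(N) = √(3 + N) (D(N) = √(N + 3) = √(3 + N))
-4991 + D(6) = -4991 + √(3 + 6) = -4991 + √9 = -4991 + 3 = -4988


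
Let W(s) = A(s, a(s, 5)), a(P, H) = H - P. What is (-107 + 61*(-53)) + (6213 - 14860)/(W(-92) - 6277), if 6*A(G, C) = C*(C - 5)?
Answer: -47966519/14369 ≈ -3338.2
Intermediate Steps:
A(G, C) = C*(-5 + C)/6 (A(G, C) = (C*(C - 5))/6 = (C*(-5 + C))/6 = C*(-5 + C)/6)
W(s) = -s*(5 - s)/6 (W(s) = (5 - s)*(-5 + (5 - s))/6 = (5 - s)*(-s)/6 = -s*(5 - s)/6)
(-107 + 61*(-53)) + (6213 - 14860)/(W(-92) - 6277) = (-107 + 61*(-53)) + (6213 - 14860)/((⅙)*(-92)*(-5 - 92) - 6277) = (-107 - 3233) - 8647/((⅙)*(-92)*(-97) - 6277) = -3340 - 8647/(4462/3 - 6277) = -3340 - 8647/(-14369/3) = -3340 - 8647*(-3/14369) = -3340 + 25941/14369 = -47966519/14369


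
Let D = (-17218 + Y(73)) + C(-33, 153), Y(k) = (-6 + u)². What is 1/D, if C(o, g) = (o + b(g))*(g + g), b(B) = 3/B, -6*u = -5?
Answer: -36/982199 ≈ -3.6652e-5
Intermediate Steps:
u = ⅚ (u = -⅙*(-5) = ⅚ ≈ 0.83333)
C(o, g) = 2*g*(o + 3/g) (C(o, g) = (o + 3/g)*(g + g) = (o + 3/g)*(2*g) = 2*g*(o + 3/g))
Y(k) = 961/36 (Y(k) = (-6 + ⅚)² = (-31/6)² = 961/36)
D = -982199/36 (D = (-17218 + 961/36) + (6 + 2*153*(-33)) = -618887/36 + (6 - 10098) = -618887/36 - 10092 = -982199/36 ≈ -27283.)
1/D = 1/(-982199/36) = -36/982199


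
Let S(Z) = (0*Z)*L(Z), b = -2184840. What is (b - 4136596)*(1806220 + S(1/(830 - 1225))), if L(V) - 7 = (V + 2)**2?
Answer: -11417904131920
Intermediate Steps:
L(V) = 7 + (2 + V)**2 (L(V) = 7 + (V + 2)**2 = 7 + (2 + V)**2)
S(Z) = 0 (S(Z) = (0*Z)*(7 + (2 + Z)**2) = 0*(7 + (2 + Z)**2) = 0)
(b - 4136596)*(1806220 + S(1/(830 - 1225))) = (-2184840 - 4136596)*(1806220 + 0) = -6321436*1806220 = -11417904131920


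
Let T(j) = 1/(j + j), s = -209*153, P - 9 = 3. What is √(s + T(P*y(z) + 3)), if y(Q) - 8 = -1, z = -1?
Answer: I*√968135478/174 ≈ 178.82*I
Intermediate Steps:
y(Q) = 7 (y(Q) = 8 - 1 = 7)
P = 12 (P = 9 + 3 = 12)
s = -31977
T(j) = 1/(2*j)
√(s + T(P*y(z) + 3)) = √(-31977 + 1/(2*(12*7 + 3))) = √(-31977 + 1/(2*(84 + 3))) = √(-31977 + (½)/87) = √(-31977 + (½)*(1/87)) = √(-31977 + 1/174) = √(-5563997/174) = I*√968135478/174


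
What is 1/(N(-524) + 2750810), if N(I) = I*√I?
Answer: 1375405/3783549766962 + 262*I*√131/1891774883481 ≈ 3.6352e-7 + 1.5851e-9*I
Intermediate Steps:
N(I) = I^(3/2)
1/(N(-524) + 2750810) = 1/((-524)^(3/2) + 2750810) = 1/(-1048*I*√131 + 2750810) = 1/(2750810 - 1048*I*√131)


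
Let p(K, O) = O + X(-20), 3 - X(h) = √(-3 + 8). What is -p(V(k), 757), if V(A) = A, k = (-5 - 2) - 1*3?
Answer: -760 + √5 ≈ -757.76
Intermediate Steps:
k = -10 (k = -7 - 3 = -10)
X(h) = 3 - √5 (X(h) = 3 - √(-3 + 8) = 3 - √5)
p(K, O) = 3 + O - √5 (p(K, O) = O + (3 - √5) = 3 + O - √5)
-p(V(k), 757) = -(3 + 757 - √5) = -(760 - √5) = -760 + √5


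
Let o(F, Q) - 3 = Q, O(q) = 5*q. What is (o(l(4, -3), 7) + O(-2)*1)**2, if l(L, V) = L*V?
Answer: 0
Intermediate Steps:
o(F, Q) = 3 + Q
(o(l(4, -3), 7) + O(-2)*1)**2 = ((3 + 7) + (5*(-2))*1)**2 = (10 - 10*1)**2 = (10 - 10)**2 = 0**2 = 0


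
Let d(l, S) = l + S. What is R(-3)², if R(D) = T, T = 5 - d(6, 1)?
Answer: 4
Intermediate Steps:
d(l, S) = S + l
T = -2 (T = 5 - (1 + 6) = 5 - 1*7 = 5 - 7 = -2)
R(D) = -2
R(-3)² = (-2)² = 4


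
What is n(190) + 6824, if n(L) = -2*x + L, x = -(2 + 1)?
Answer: 7020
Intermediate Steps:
x = -3 (x = -1*3 = -3)
n(L) = 6 + L (n(L) = -2*(-3) + L = 6 + L)
n(190) + 6824 = (6 + 190) + 6824 = 196 + 6824 = 7020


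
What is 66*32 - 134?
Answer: 1978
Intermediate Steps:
66*32 - 134 = 2112 - 134 = 1978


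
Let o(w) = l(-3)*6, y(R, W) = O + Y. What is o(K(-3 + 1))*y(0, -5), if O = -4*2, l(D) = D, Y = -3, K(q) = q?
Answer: 198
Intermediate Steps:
O = -8
y(R, W) = -11 (y(R, W) = -8 - 3 = -11)
o(w) = -18 (o(w) = -3*6 = -18)
o(K(-3 + 1))*y(0, -5) = -18*(-11) = 198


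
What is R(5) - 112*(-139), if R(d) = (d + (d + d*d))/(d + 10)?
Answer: 46711/3 ≈ 15570.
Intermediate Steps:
R(d) = (d² + 2*d)/(10 + d) (R(d) = (d + (d + d²))/(10 + d) = (d² + 2*d)/(10 + d))
R(5) - 112*(-139) = 5*(2 + 5)/(10 + 5) - 112*(-139) = 5*7/15 + 15568 = 5*(1/15)*7 + 15568 = 7/3 + 15568 = 46711/3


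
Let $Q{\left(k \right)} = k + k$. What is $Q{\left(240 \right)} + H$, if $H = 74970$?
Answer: $75450$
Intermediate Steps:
$Q{\left(k \right)} = 2 k$
$Q{\left(240 \right)} + H = 2 \cdot 240 + 74970 = 480 + 74970 = 75450$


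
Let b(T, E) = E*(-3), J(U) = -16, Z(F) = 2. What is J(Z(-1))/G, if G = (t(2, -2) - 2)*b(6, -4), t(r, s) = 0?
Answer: ⅔ ≈ 0.66667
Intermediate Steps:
b(T, E) = -3*E
G = -24 (G = (0 - 2)*(-3*(-4)) = -2*12 = -24)
J(Z(-1))/G = -16/(-24) = -16*(-1/24) = ⅔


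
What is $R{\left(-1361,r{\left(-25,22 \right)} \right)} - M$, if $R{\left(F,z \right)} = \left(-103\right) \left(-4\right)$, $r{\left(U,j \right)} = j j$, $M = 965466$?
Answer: $-965054$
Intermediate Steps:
$r{\left(U,j \right)} = j^{2}$
$R{\left(F,z \right)} = 412$
$R{\left(-1361,r{\left(-25,22 \right)} \right)} - M = 412 - 965466 = -965054$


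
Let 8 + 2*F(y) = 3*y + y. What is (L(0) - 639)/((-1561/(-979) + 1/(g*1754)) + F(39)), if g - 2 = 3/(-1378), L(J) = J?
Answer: -1510390880361/178681769198 ≈ -8.4530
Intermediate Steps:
F(y) = -4 + 2*y (F(y) = -4 + (3*y + y)/2 = -4 + (4*y)/2 = -4 + 2*y)
g = 2753/1378 (g = 2 + 3/(-1378) = 2 + 3*(-1/1378) = 2 - 3/1378 = 2753/1378 ≈ 1.9978)
(L(0) - 639)/((-1561/(-979) + 1/(g*1754)) + F(39)) = (0 - 639)/((-1561/(-979) + 1/((2753/1378)*1754)) + (-4 + 2*39)) = -639/((-1561*(-1/979) + (1378/2753)*(1/1754)) + (-4 + 78)) = -639/((1561/979 + 689/2414381) + 74) = -639/(3769523272/2363678999 + 74) = -639/178681769198/2363678999 = -639*2363678999/178681769198 = -1510390880361/178681769198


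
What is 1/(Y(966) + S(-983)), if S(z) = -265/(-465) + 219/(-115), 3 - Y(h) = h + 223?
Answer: -10695/12698542 ≈ -0.00084222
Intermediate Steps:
Y(h) = -220 - h (Y(h) = 3 - (h + 223) = 3 - (223 + h) = 3 + (-223 - h) = -220 - h)
S(z) = -14272/10695 (S(z) = -265*(-1/465) + 219*(-1/115) = 53/93 - 219/115 = -14272/10695)
1/(Y(966) + S(-983)) = 1/((-220 - 1*966) - 14272/10695) = 1/((-220 - 966) - 14272/10695) = 1/(-1186 - 14272/10695) = 1/(-12698542/10695) = -10695/12698542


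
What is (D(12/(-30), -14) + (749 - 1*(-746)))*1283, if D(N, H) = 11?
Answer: 1932198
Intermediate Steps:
(D(12/(-30), -14) + (749 - 1*(-746)))*1283 = (11 + (749 - 1*(-746)))*1283 = (11 + (749 + 746))*1283 = (11 + 1495)*1283 = 1506*1283 = 1932198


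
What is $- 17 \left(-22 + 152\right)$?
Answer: $-2210$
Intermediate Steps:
$- 17 \left(-22 + 152\right) = \left(-17\right) 130 = -2210$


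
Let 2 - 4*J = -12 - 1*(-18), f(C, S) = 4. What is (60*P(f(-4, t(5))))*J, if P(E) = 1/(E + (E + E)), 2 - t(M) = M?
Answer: -5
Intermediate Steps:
t(M) = 2 - M
P(E) = 1/(3*E) (P(E) = 1/(E + 2*E) = 1/(3*E))
J = -1 (J = 1/2 - (-12 - 1*(-18))/4 = 1/2 - (-12 + 18)/4 = 1/2 - 1/4*6 = 1/2 - 3/2 = -1)
(60*P(f(-4, t(5))))*J = (60*((1/3)/4))*(-1) = (60*((1/3)*(1/4)))*(-1) = (60*(1/12))*(-1) = 5*(-1) = -5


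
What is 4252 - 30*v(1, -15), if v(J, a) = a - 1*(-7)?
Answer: 4492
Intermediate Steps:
v(J, a) = 7 + a (v(J, a) = a + 7 = 7 + a)
4252 - 30*v(1, -15) = 4252 - 30*(7 - 15) = 4252 - 30*(-8) = 4252 + 240 = 4492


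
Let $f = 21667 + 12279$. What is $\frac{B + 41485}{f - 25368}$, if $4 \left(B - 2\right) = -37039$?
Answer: $\frac{128909}{34312} \approx 3.757$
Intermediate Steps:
$B = - \frac{37031}{4}$ ($B = 2 + \frac{1}{4} \left(-37039\right) = 2 - \frac{37039}{4} = - \frac{37031}{4} \approx -9257.8$)
$f = 33946$
$\frac{B + 41485}{f - 25368} = \frac{- \frac{37031}{4} + 41485}{33946 - 25368} = \frac{128909}{4 \cdot 8578} = \frac{128909}{4} \cdot \frac{1}{8578} = \frac{128909}{34312}$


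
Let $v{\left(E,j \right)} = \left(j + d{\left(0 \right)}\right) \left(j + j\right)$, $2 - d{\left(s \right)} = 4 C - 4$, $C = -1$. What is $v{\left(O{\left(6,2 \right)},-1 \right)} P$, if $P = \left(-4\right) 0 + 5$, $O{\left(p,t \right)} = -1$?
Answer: $-90$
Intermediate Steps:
$d{\left(s \right)} = 10$ ($d{\left(s \right)} = 2 - \left(4 \left(-1\right) - 4\right) = 2 - \left(-4 - 4\right) = 2 - -8 = 2 + 8 = 10$)
$v{\left(E,j \right)} = 2 j \left(10 + j\right)$ ($v{\left(E,j \right)} = \left(j + 10\right) \left(j + j\right) = \left(10 + j\right) 2 j = 2 j \left(10 + j\right)$)
$P = 5$ ($P = 0 + 5 = 5$)
$v{\left(O{\left(6,2 \right)},-1 \right)} P = 2 \left(-1\right) \left(10 - 1\right) 5 = 2 \left(-1\right) 9 \cdot 5 = \left(-18\right) 5 = -90$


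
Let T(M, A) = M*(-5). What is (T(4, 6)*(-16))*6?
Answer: 1920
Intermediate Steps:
T(M, A) = -5*M
(T(4, 6)*(-16))*6 = (-5*4*(-16))*6 = -20*(-16)*6 = 320*6 = 1920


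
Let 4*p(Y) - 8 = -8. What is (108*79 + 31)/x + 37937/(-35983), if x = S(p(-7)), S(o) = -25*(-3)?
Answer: 305277154/2698725 ≈ 113.12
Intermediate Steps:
p(Y) = 0 (p(Y) = 2 + (¼)*(-8) = 2 - 2 = 0)
S(o) = 75
x = 75
(108*79 + 31)/x + 37937/(-35983) = (108*79 + 31)/75 + 37937/(-35983) = (8532 + 31)*(1/75) + 37937*(-1/35983) = 8563*(1/75) - 37937/35983 = 8563/75 - 37937/35983 = 305277154/2698725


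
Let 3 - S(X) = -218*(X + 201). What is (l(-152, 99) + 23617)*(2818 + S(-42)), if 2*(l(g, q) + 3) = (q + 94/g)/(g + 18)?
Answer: 18027916450425/20368 ≈ 8.8511e+8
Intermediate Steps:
l(g, q) = -3 + (q + 94/g)/(2*(18 + g)) (l(g, q) = -3 + ((q + 94/g)/(g + 18))/2 = -3 + ((q + 94/g)/(18 + g))/2 = -3 + (q + 94/g)/(2*(18 + g)))
S(X) = 43821 + 218*X (S(X) = 3 - (-218)*(X + 201) = 3 - (-218)*(201 + X) = 3 - (-43818 - 218*X) = 3 + (43818 + 218*X) = 43821 + 218*X)
(l(-152, 99) + 23617)*(2818 + S(-42)) = ((1/2)*(94 - 108*(-152) - 6*(-152)**2 - 152*99)/(-152*(18 - 152)) + 23617)*(2818 + (43821 + 218*(-42))) = ((1/2)*(-1/152)*(94 + 16416 - 6*23104 - 15048)/(-134) + 23617)*(2818 + (43821 - 9156)) = ((1/2)*(-1/152)*(-1/134)*(94 + 16416 - 138624 - 15048) + 23617)*(2818 + 34665) = ((1/2)*(-1/152)*(-1/134)*(-137162) + 23617)*37483 = (-68581/20368 + 23617)*37483 = (480962475/20368)*37483 = 18027916450425/20368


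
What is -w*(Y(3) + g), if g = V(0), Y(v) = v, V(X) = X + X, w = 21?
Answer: -63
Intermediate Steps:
V(X) = 2*X
g = 0 (g = 2*0 = 0)
-w*(Y(3) + g) = -21*(3 + 0) = -21*3 = -1*63 = -63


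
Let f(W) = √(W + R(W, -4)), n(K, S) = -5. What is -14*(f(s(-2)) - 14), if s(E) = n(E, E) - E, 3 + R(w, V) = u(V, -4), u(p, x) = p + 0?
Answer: 196 - 14*I*√10 ≈ 196.0 - 44.272*I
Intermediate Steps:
u(p, x) = p
R(w, V) = -3 + V
s(E) = -5 - E
f(W) = √(-7 + W) (f(W) = √(W + (-3 - 4)) = √(W - 7) = √(-7 + W))
-14*(f(s(-2)) - 14) = -14*(√(-7 + (-5 - 1*(-2))) - 14) = -14*(√(-7 + (-5 + 2)) - 14) = -14*(√(-7 - 3) - 14) = -14*(√(-10) - 14) = -14*(I*√10 - 14) = -14*(-14 + I*√10) = 196 - 14*I*√10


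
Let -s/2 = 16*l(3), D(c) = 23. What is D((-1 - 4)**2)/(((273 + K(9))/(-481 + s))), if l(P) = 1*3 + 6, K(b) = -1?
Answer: -17687/272 ≈ -65.026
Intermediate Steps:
l(P) = 9 (l(P) = 3 + 6 = 9)
s = -288 (s = -32*9 = -2*144 = -288)
D((-1 - 4)**2)/(((273 + K(9))/(-481 + s))) = 23/(((273 - 1)/(-481 - 288))) = 23/((272/(-769))) = 23/((272*(-1/769))) = 23/(-272/769) = 23*(-769/272) = -17687/272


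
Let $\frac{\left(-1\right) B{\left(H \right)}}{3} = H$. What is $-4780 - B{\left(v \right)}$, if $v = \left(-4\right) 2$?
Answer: $-4804$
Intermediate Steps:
$v = -8$
$B{\left(H \right)} = - 3 H$
$-4780 - B{\left(v \right)} = -4780 - \left(-3\right) \left(-8\right) = -4780 - 24 = -4804$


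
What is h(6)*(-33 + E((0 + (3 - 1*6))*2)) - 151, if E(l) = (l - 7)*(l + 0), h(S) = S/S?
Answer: -106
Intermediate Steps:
h(S) = 1
E(l) = l*(-7 + l) (E(l) = (-7 + l)*l = l*(-7 + l))
h(6)*(-33 + E((0 + (3 - 1*6))*2)) - 151 = 1*(-33 + ((0 + (3 - 1*6))*2)*(-7 + (0 + (3 - 1*6))*2)) - 151 = 1*(-33 + ((0 + (3 - 6))*2)*(-7 + (0 + (3 - 6))*2)) - 151 = 1*(-33 + ((0 - 3)*2)*(-7 + (0 - 3)*2)) - 151 = 1*(-33 + (-3*2)*(-7 - 3*2)) - 151 = 1*(-33 - 6*(-7 - 6)) - 151 = 1*(-33 - 6*(-13)) - 151 = 1*(-33 + 78) - 151 = 1*45 - 151 = 45 - 151 = -106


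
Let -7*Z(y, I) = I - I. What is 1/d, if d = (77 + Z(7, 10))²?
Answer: 1/5929 ≈ 0.00016866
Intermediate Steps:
Z(y, I) = 0 (Z(y, I) = -(I - I)/7 = -⅐*0 = 0)
d = 5929 (d = (77 + 0)² = 77² = 5929)
1/d = 1/5929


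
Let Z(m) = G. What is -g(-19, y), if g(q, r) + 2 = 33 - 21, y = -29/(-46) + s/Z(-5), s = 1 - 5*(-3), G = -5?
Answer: -10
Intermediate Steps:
s = 16 (s = 1 + 15 = 16)
Z(m) = -5
y = -591/230 (y = -29/(-46) + 16/(-5) = -29*(-1/46) + 16*(-⅕) = 29/46 - 16/5 = -591/230 ≈ -2.5696)
g(q, r) = 10 (g(q, r) = -2 + (33 - 21) = -2 + 12 = 10)
-g(-19, y) = -1*10 = -10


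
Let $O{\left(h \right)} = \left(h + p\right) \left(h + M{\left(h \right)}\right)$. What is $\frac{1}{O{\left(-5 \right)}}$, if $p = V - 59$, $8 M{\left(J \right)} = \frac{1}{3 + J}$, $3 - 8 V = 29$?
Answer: $\frac{64}{21789} \approx 0.0029373$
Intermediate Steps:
$V = - \frac{13}{4}$ ($V = \frac{3}{8} - \frac{29}{8} = - \frac{13}{4} \approx -3.25$)
$M{\left(J \right)} = \frac{1}{8 \left(3 + J\right)}$
$p = - \frac{249}{4}$ ($p = - \frac{13}{4} - 59 = - \frac{249}{4} \approx -62.25$)
$O{\left(h \right)} = \left(- \frac{249}{4} + h\right) \left(h + \frac{1}{8 \left(3 + h\right)}\right)$ ($O{\left(h \right)} = \left(h - \frac{249}{4}\right) \left(h + \frac{1}{8 \left(3 + h\right)}\right) = \left(- \frac{249}{4} + h\right) \left(h + \frac{1}{8 \left(3 + h\right)}\right)$)
$\frac{1}{O{\left(-5 \right)}} = \frac{1}{\frac{1}{32} \frac{1}{3 - 5} \left(-249 - -29860 - 1896 \left(-5\right)^{2} + 32 \left(-5\right)^{3}\right)} = \frac{1}{\frac{1}{32} \frac{1}{-2} \left(-249 + 29860 - 47400 + 32 \left(-125\right)\right)} = \frac{1}{\frac{1}{32} \left(- \frac{1}{2}\right) \left(-249 + 29860 - 47400 - 4000\right)} = \frac{1}{\frac{1}{32} \left(- \frac{1}{2}\right) \left(-21789\right)} = \frac{1}{\frac{21789}{64}} = \frac{64}{21789}$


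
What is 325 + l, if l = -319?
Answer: 6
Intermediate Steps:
325 + l = 325 - 319 = 6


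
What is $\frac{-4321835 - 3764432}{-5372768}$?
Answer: $\frac{8086267}{5372768} \approx 1.505$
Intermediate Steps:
$\frac{-4321835 - 3764432}{-5372768} = \left(-8086267\right) \left(- \frac{1}{5372768}\right) = \frac{8086267}{5372768}$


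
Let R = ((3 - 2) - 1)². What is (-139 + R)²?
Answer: 19321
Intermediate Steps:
R = 0 (R = (1 - 1)² = 0² = 0)
(-139 + R)² = (-139 + 0)² = (-139)² = 19321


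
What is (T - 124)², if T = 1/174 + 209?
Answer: 218773681/30276 ≈ 7226.0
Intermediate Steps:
T = 36367/174 (T = 1/174 + 209 = 36367/174 ≈ 209.01)
(T - 124)² = (36367/174 - 124)² = (14791/174)² = 218773681/30276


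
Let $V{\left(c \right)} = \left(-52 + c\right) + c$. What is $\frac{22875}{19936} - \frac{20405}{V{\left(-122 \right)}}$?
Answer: $\frac{51695635}{737632} \approx 70.083$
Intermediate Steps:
$V{\left(c \right)} = -52 + 2 c$
$\frac{22875}{19936} - \frac{20405}{V{\left(-122 \right)}} = \frac{22875}{19936} - \frac{20405}{-52 + 2 \left(-122\right)} = 22875 \cdot \frac{1}{19936} - \frac{20405}{-52 - 244} = \frac{22875}{19936} - \frac{20405}{-296} = \frac{22875}{19936} - - \frac{20405}{296} = \frac{22875}{19936} + \frac{20405}{296} = \frac{51695635}{737632}$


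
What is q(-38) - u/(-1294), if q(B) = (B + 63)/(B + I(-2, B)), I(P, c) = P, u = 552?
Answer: -1027/5176 ≈ -0.19842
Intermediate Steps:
q(B) = (63 + B)/(-2 + B) (q(B) = (B + 63)/(B - 2) = (63 + B)/(-2 + B))
q(-38) - u/(-1294) = (63 - 38)/(-2 - 38) - 552/(-1294) = 25/(-40) - 552*(-1)/1294 = -1/40*25 - 1*(-276/647) = -5/8 + 276/647 = -1027/5176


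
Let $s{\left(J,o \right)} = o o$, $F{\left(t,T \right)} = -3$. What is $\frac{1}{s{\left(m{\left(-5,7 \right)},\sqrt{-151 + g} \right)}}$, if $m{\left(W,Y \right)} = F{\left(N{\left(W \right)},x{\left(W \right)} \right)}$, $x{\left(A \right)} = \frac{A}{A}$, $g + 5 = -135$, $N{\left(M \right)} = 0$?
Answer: $- \frac{1}{291} \approx -0.0034364$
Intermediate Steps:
$g = -140$ ($g = -5 - 135 = -140$)
$x{\left(A \right)} = 1$
$m{\left(W,Y \right)} = -3$
$s{\left(J,o \right)} = o^{2}$
$\frac{1}{s{\left(m{\left(-5,7 \right)},\sqrt{-151 + g} \right)}} = \frac{1}{\left(\sqrt{-151 - 140}\right)^{2}} = \frac{1}{\left(\sqrt{-291}\right)^{2}} = \frac{1}{\left(i \sqrt{291}\right)^{2}} = \frac{1}{-291} = - \frac{1}{291}$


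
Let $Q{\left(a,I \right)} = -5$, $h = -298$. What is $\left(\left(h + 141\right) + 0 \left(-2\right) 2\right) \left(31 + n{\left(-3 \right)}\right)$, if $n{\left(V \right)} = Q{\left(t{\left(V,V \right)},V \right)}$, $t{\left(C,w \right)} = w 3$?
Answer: $-4082$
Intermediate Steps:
$t{\left(C,w \right)} = 3 w$
$n{\left(V \right)} = -5$
$\left(\left(h + 141\right) + 0 \left(-2\right) 2\right) \left(31 + n{\left(-3 \right)}\right) = \left(\left(-298 + 141\right) + 0 \left(-2\right) 2\right) \left(31 - 5\right) = \left(-157 + 0 \cdot 2\right) 26 = \left(-157 + 0\right) 26 = \left(-157\right) 26 = -4082$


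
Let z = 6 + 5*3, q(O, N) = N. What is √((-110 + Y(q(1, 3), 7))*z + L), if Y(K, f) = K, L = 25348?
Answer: √23101 ≈ 151.99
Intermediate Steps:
z = 21 (z = 6 + 15 = 21)
√((-110 + Y(q(1, 3), 7))*z + L) = √((-110 + 3)*21 + 25348) = √(-107*21 + 25348) = √(-2247 + 25348) = √23101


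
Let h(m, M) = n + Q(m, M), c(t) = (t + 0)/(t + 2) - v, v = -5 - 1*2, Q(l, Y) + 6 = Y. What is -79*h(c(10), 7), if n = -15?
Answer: 1106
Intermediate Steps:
Q(l, Y) = -6 + Y
v = -7 (v = -5 - 2 = -7)
c(t) = 7 + t/(2 + t) (c(t) = (t + 0)/(t + 2) - 1*(-7) = t/(2 + t) + 7 = 7 + t/(2 + t))
h(m, M) = -21 + M (h(m, M) = -15 + (-6 + M) = -21 + M)
-79*h(c(10), 7) = -79*(-21 + 7) = -79*(-14) = 1106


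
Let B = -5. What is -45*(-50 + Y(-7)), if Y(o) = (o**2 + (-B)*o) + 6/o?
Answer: 11610/7 ≈ 1658.6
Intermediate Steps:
Y(o) = o**2 + 5*o + 6/o (Y(o) = (o**2 + (-1*(-5))*o) + 6/o = (o**2 + 5*o) + 6/o = o**2 + 5*o + 6/o)
-45*(-50 + Y(-7)) = -45*(-50 + (6 + (-7)**2*(5 - 7))/(-7)) = -45*(-50 - (6 + 49*(-2))/7) = -45*(-50 - (6 - 98)/7) = -45*(-50 - 1/7*(-92)) = -45*(-50 + 92/7) = -45*(-258/7) = 11610/7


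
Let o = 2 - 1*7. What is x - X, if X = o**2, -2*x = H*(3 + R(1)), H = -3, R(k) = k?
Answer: -19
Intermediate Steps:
o = -5 (o = 2 - 7 = -5)
x = 6 (x = -(-3)*(3 + 1)/2 = -(-3)*4/2 = -1/2*(-12) = 6)
X = 25 (X = (-5)**2 = 25)
x - X = 6 - 1*25 = 6 - 25 = -19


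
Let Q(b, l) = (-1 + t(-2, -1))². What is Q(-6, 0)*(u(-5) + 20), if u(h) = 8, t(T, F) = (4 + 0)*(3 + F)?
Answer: 1372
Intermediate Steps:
t(T, F) = 12 + 4*F (t(T, F) = 4*(3 + F) = 12 + 4*F)
Q(b, l) = 49 (Q(b, l) = (-1 + (12 + 4*(-1)))² = (-1 + (12 - 4))² = (-1 + 8)² = 7² = 49)
Q(-6, 0)*(u(-5) + 20) = 49*(8 + 20) = 49*28 = 1372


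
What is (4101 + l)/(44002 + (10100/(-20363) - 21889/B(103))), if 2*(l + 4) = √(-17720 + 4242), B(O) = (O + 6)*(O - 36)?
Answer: 35839348349/384885967763 + 148710989*I*√13478/13086122903942 ≈ 0.093117 + 0.0013193*I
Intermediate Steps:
B(O) = (-36 + O)*(6 + O) (B(O) = (6 + O)*(-36 + O) = (-36 + O)*(6 + O))
l = -4 + I*√13478/2 (l = -4 + √(-17720 + 4242)/2 = -4 + √(-13478)/2 = -4 + (I*√13478)/2 = -4 + I*√13478/2 ≈ -4.0 + 58.047*I)
(4101 + l)/(44002 + (10100/(-20363) - 21889/B(103))) = (4101 + (-4 + I*√13478/2))/(44002 + (10100/(-20363) - 21889/(-216 + 103² - 30*103))) = (4097 + I*√13478/2)/(44002 + (10100*(-1/20363) - 21889/(-216 + 10609 - 3090))) = (4097 + I*√13478/2)/(44002 + (-10100/20363 - 21889/7303)) = (4097 + I*√13478/2)/(44002 - 519486007/148710989) = (4097 + I*√13478/2)/(6543061451971/148710989) = (4097 + I*√13478/2)*(148710989/6543061451971) = 35839348349/384885967763 + 148710989*I*√13478/13086122903942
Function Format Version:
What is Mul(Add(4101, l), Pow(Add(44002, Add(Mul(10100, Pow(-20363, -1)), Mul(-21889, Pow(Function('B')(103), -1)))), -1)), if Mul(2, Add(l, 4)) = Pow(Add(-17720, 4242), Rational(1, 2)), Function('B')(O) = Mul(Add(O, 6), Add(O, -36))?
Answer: Add(Rational(35839348349, 384885967763), Mul(Rational(148710989, 13086122903942), I, Pow(13478, Rational(1, 2)))) ≈ Add(0.093117, Mul(0.0013193, I))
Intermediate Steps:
Function('B')(O) = Mul(Add(-36, O), Add(6, O)) (Function('B')(O) = Mul(Add(6, O), Add(-36, O)) = Mul(Add(-36, O), Add(6, O)))
l = Add(-4, Mul(Rational(1, 2), I, Pow(13478, Rational(1, 2)))) (l = Add(-4, Mul(Rational(1, 2), Pow(Add(-17720, 4242), Rational(1, 2)))) = Add(-4, Mul(Rational(1, 2), Pow(-13478, Rational(1, 2)))) = Add(-4, Mul(Rational(1, 2), Mul(I, Pow(13478, Rational(1, 2))))) = Add(-4, Mul(Rational(1, 2), I, Pow(13478, Rational(1, 2)))) ≈ Add(-4.0000, Mul(58.047, I)))
Mul(Add(4101, l), Pow(Add(44002, Add(Mul(10100, Pow(-20363, -1)), Mul(-21889, Pow(Function('B')(103), -1)))), -1)) = Mul(Add(4101, Add(-4, Mul(Rational(1, 2), I, Pow(13478, Rational(1, 2))))), Pow(Add(44002, Add(Mul(10100, Pow(-20363, -1)), Mul(-21889, Pow(Add(-216, Pow(103, 2), Mul(-30, 103)), -1)))), -1)) = Mul(Add(4097, Mul(Rational(1, 2), I, Pow(13478, Rational(1, 2)))), Pow(Add(44002, Add(Mul(10100, Rational(-1, 20363)), Mul(-21889, Pow(Add(-216, 10609, -3090), -1)))), -1)) = Mul(Add(4097, Mul(Rational(1, 2), I, Pow(13478, Rational(1, 2)))), Pow(Add(44002, Add(Rational(-10100, 20363), Mul(-21889, Pow(7303, -1)))), -1)) = Mul(Add(4097, Mul(Rational(1, 2), I, Pow(13478, Rational(1, 2)))), Pow(Add(44002, Add(Rational(-10100, 20363), Mul(-21889, Rational(1, 7303)))), -1)) = Mul(Add(4097, Mul(Rational(1, 2), I, Pow(13478, Rational(1, 2)))), Pow(Add(44002, Add(Rational(-10100, 20363), Rational(-21889, 7303))), -1)) = Mul(Add(4097, Mul(Rational(1, 2), I, Pow(13478, Rational(1, 2)))), Pow(Add(44002, Rational(-519486007, 148710989)), -1)) = Mul(Add(4097, Mul(Rational(1, 2), I, Pow(13478, Rational(1, 2)))), Pow(Rational(6543061451971, 148710989), -1)) = Mul(Add(4097, Mul(Rational(1, 2), I, Pow(13478, Rational(1, 2)))), Rational(148710989, 6543061451971)) = Add(Rational(35839348349, 384885967763), Mul(Rational(148710989, 13086122903942), I, Pow(13478, Rational(1, 2))))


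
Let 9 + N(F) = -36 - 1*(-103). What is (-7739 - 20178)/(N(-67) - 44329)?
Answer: 27917/44271 ≈ 0.63059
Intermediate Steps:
N(F) = 58 (N(F) = -9 + (-36 - 1*(-103)) = -9 + (-36 + 103) = -9 + 67 = 58)
(-7739 - 20178)/(N(-67) - 44329) = (-7739 - 20178)/(58 - 44329) = -27917/(-44271) = -27917*(-1/44271) = 27917/44271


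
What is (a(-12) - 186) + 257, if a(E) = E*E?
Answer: 215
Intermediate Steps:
a(E) = E²
(a(-12) - 186) + 257 = ((-12)² - 186) + 257 = (144 - 186) + 257 = -42 + 257 = 215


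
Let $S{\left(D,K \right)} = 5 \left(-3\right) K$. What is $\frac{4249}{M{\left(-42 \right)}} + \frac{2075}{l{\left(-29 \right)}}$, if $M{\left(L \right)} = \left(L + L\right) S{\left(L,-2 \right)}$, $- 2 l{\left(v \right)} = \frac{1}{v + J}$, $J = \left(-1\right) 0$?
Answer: $\frac{43325393}{360} \approx 1.2035 \cdot 10^{5}$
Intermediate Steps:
$J = 0$
$l{\left(v \right)} = - \frac{1}{2 v}$ ($l{\left(v \right)} = - \frac{1}{2 \left(v + 0\right)} = - \frac{1}{2 v}$)
$S{\left(D,K \right)} = - 15 K$
$M{\left(L \right)} = 60 L$ ($M{\left(L \right)} = \left(L + L\right) \left(\left(-15\right) \left(-2\right)\right) = 2 L 30 = 60 L$)
$\frac{4249}{M{\left(-42 \right)}} + \frac{2075}{l{\left(-29 \right)}} = \frac{4249}{60 \left(-42\right)} + \frac{2075}{\left(- \frac{1}{2}\right) \frac{1}{-29}} = \frac{4249}{-2520} + \frac{2075}{\left(- \frac{1}{2}\right) \left(- \frac{1}{29}\right)} = 4249 \left(- \frac{1}{2520}\right) + 2075 \frac{1}{\frac{1}{58}} = - \frac{607}{360} + 2075 \cdot 58 = - \frac{607}{360} + 120350 = \frac{43325393}{360}$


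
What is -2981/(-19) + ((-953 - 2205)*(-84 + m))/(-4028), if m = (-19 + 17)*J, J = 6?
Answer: 82201/1007 ≈ 81.630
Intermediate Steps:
m = -12 (m = (-19 + 17)*6 = -2*6 = -12)
-2981/(-19) + ((-953 - 2205)*(-84 + m))/(-4028) = -2981/(-19) + ((-953 - 2205)*(-84 - 12))/(-4028) = -2981*(-1/19) - 3158*(-96)*(-1/4028) = 2981/19 + 303168*(-1/4028) = 2981/19 - 75792/1007 = 82201/1007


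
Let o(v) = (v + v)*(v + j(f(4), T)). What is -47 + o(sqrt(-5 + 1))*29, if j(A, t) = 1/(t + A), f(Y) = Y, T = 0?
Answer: -279 + 29*I ≈ -279.0 + 29.0*I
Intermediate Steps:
j(A, t) = 1/(A + t)
o(v) = 2*v*(1/4 + v) (o(v) = (v + v)*(v + 1/(4 + 0)) = (2*v)*(v + 1/4) = (2*v)*(1/4 + v) = 2*v*(1/4 + v))
-47 + o(sqrt(-5 + 1))*29 = -47 + (sqrt(-5 + 1)*(1 + 4*sqrt(-5 + 1))/2)*29 = -47 + (sqrt(-4)*(1 + 4*sqrt(-4))/2)*29 = -47 + ((2*I)*(1 + 4*(2*I))/2)*29 = -47 + ((2*I)*(1 + 8*I)/2)*29 = -47 + (I*(1 + 8*I))*29 = -47 + 29*I*(1 + 8*I)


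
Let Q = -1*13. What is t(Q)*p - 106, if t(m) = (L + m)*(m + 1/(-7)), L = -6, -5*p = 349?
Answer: -613762/35 ≈ -17536.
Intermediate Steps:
p = -349/5 (p = -⅕*349 = -349/5 ≈ -69.800)
Q = -13
t(m) = (-6 + m)*(-⅐ + m) (t(m) = (-6 + m)*(m + 1/(-7)) = (-6 + m)*(m - ⅐) = (-6 + m)*(-⅐ + m))
t(Q)*p - 106 = (6/7 + (-13)² - 43/7*(-13))*(-349/5) - 106 = (6/7 + 169 + 559/7)*(-349/5) - 106 = (1748/7)*(-349/5) - 106 = -610052/35 - 106 = -613762/35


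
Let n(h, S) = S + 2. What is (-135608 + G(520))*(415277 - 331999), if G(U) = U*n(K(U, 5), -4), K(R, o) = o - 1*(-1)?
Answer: -11379772144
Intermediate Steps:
K(R, o) = 1 + o (K(R, o) = o + 1 = 1 + o)
n(h, S) = 2 + S
G(U) = -2*U (G(U) = U*(2 - 4) = U*(-2) = -2*U)
(-135608 + G(520))*(415277 - 331999) = (-135608 - 2*520)*(415277 - 331999) = (-135608 - 1040)*83278 = -136648*83278 = -11379772144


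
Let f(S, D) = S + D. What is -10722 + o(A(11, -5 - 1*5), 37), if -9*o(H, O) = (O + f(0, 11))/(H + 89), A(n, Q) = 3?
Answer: -739822/69 ≈ -10722.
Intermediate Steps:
f(S, D) = D + S
o(H, O) = -(11 + O)/(9*(89 + H)) (o(H, O) = -(O + (11 + 0))/(9*(H + 89)) = -(O + 11)/(9*(89 + H)) = -(11 + O)/(9*(89 + H)))
-10722 + o(A(11, -5 - 1*5), 37) = -10722 + (-11 - 1*37)/(9*(89 + 3)) = -10722 + (1/9)*(-11 - 37)/92 = -10722 + (1/9)*(1/92)*(-48) = -10722 - 4/69 = -739822/69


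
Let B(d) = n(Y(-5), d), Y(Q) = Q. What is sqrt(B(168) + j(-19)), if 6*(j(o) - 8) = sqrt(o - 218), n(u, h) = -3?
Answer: sqrt(180 + 6*I*sqrt(237))/6 ≈ 2.3043 + 0.55673*I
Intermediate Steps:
j(o) = 8 + sqrt(-218 + o)/6 (j(o) = 8 + sqrt(o - 218)/6 = 8 + sqrt(-218 + o)/6)
B(d) = -3
sqrt(B(168) + j(-19)) = sqrt(-3 + (8 + sqrt(-218 - 19)/6)) = sqrt(-3 + (8 + sqrt(-237)/6)) = sqrt(-3 + (8 + (I*sqrt(237))/6)) = sqrt(-3 + (8 + I*sqrt(237)/6)) = sqrt(5 + I*sqrt(237)/6)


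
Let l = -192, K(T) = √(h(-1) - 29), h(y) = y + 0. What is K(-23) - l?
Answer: 192 + I*√30 ≈ 192.0 + 5.4772*I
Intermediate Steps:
h(y) = y
K(T) = I*√30 (K(T) = √(-1 - 29) = √(-30) = I*√30)
K(-23) - l = I*√30 - 1*(-192) = I*√30 + 192 = 192 + I*√30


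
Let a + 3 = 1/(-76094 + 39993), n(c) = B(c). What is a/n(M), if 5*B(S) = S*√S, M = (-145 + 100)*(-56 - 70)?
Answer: -3868*√70/921117015 ≈ -3.5133e-5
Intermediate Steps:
M = 5670 (M = -45*(-126) = 5670)
B(S) = S^(3/2)/5 (B(S) = (S*√S)/5 = S^(3/2)/5)
n(c) = c^(3/2)/5
a = -108304/36101 (a = -3 + 1/(-76094 + 39993) = -3 + 1/(-36101) = -3 - 1/36101 = -108304/36101 ≈ -3.0000)
a/n(M) = -108304*√70/714420/36101 = -3868*√70/921117015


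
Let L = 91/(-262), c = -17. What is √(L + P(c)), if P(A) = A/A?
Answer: 3*√4978/262 ≈ 0.80788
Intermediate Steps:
P(A) = 1
L = -91/262 (L = 91*(-1/262) = -91/262 ≈ -0.34733)
√(L + P(c)) = √(-91/262 + 1) = √(171/262) = 3*√4978/262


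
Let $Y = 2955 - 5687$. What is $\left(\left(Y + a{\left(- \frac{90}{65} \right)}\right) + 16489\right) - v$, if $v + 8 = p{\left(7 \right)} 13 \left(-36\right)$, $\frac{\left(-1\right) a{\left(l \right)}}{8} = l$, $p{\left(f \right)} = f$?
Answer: $\frac{221677}{13} \approx 17052.0$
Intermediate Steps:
$a{\left(l \right)} = - 8 l$
$Y = -2732$
$v = -3284$ ($v = -8 + 7 \cdot 13 \left(-36\right) = -8 + 91 \left(-36\right) = -8 - 3276 = -3284$)
$\left(\left(Y + a{\left(- \frac{90}{65} \right)}\right) + 16489\right) - v = \left(\left(-2732 - 8 \left(- \frac{90}{65}\right)\right) + 16489\right) - -3284 = \left(\left(-2732 - 8 \left(\left(-90\right) \frac{1}{65}\right)\right) + 16489\right) + 3284 = \left(\left(-2732 - - \frac{144}{13}\right) + 16489\right) + 3284 = \left(\left(-2732 + \frac{144}{13}\right) + 16489\right) + 3284 = \left(- \frac{35372}{13} + 16489\right) + 3284 = \frac{178985}{13} + 3284 = \frac{221677}{13}$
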